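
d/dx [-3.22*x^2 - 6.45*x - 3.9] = -6.44*x - 6.45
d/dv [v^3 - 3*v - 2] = 3*v^2 - 3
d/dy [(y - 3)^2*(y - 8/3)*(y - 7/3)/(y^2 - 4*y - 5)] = (18*y^5 - 207*y^4 + 612*y^3 + 598*y^2 - 5078*y + 5721)/(9*(y^4 - 8*y^3 + 6*y^2 + 40*y + 25))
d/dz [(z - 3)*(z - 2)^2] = (z - 2)*(3*z - 8)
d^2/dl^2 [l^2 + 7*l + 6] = 2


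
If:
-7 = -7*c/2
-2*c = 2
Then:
No Solution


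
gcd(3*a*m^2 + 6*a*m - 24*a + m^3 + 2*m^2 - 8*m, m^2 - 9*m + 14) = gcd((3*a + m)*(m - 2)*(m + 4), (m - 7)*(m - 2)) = m - 2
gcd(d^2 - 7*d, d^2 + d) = d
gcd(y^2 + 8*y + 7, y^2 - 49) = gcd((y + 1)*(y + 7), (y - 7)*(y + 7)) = y + 7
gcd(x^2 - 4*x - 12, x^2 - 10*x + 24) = x - 6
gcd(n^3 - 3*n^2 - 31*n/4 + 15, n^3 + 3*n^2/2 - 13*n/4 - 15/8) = n^2 + n - 15/4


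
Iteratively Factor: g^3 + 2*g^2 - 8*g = (g - 2)*(g^2 + 4*g) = g*(g - 2)*(g + 4)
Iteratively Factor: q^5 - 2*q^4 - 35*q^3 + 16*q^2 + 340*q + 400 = (q - 5)*(q^4 + 3*q^3 - 20*q^2 - 84*q - 80) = (q - 5)*(q + 2)*(q^3 + q^2 - 22*q - 40) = (q - 5)*(q + 2)*(q + 4)*(q^2 - 3*q - 10) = (q - 5)^2*(q + 2)*(q + 4)*(q + 2)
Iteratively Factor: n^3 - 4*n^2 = (n)*(n^2 - 4*n) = n^2*(n - 4)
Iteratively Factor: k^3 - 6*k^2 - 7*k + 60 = (k - 5)*(k^2 - k - 12) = (k - 5)*(k - 4)*(k + 3)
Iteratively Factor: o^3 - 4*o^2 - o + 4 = (o - 1)*(o^2 - 3*o - 4) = (o - 1)*(o + 1)*(o - 4)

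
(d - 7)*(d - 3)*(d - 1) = d^3 - 11*d^2 + 31*d - 21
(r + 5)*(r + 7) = r^2 + 12*r + 35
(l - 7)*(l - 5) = l^2 - 12*l + 35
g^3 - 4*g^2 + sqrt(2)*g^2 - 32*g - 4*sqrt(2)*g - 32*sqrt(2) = (g - 8)*(g + 4)*(g + sqrt(2))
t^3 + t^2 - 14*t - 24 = (t - 4)*(t + 2)*(t + 3)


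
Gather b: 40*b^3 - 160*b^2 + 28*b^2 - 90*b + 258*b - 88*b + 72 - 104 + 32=40*b^3 - 132*b^2 + 80*b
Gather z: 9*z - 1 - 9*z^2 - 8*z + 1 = -9*z^2 + z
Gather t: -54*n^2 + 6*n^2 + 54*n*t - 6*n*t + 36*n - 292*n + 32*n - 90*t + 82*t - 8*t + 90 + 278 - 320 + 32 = -48*n^2 - 224*n + t*(48*n - 16) + 80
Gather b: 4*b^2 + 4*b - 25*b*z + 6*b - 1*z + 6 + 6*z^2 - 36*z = 4*b^2 + b*(10 - 25*z) + 6*z^2 - 37*z + 6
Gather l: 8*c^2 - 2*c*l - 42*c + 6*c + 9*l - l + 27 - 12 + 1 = 8*c^2 - 36*c + l*(8 - 2*c) + 16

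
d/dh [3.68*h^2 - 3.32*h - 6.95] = 7.36*h - 3.32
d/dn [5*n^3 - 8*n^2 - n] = 15*n^2 - 16*n - 1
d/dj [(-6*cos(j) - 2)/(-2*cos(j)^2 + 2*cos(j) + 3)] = 2*(6*cos(j)^2 + 4*cos(j) + 7)*sin(j)/(2*cos(j) - cos(2*j) + 2)^2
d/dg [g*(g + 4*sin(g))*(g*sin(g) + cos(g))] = g^3*cos(g) + 2*g^2*sin(g) + 4*g^2*sin(2*g) + 2*g*cos(g) + 4*g + 2*sin(2*g)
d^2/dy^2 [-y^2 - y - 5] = -2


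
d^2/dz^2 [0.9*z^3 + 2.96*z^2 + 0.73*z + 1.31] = 5.4*z + 5.92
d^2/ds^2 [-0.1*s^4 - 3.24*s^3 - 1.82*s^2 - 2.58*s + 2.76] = -1.2*s^2 - 19.44*s - 3.64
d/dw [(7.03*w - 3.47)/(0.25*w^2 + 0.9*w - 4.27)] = (-1.7575*w^2 + 1.735*w - 26.8951)/(0.0625*w^4 + 0.45*w^3 - 1.325*w^2 - 7.686*w + 18.2329)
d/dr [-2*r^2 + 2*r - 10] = 2 - 4*r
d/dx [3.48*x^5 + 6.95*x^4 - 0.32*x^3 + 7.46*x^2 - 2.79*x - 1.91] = 17.4*x^4 + 27.8*x^3 - 0.96*x^2 + 14.92*x - 2.79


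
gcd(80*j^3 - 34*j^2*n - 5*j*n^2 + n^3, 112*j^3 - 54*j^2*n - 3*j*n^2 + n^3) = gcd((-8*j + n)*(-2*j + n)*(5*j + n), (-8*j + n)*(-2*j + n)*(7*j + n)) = 16*j^2 - 10*j*n + n^2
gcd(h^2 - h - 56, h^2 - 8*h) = h - 8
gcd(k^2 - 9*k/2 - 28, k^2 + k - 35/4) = k + 7/2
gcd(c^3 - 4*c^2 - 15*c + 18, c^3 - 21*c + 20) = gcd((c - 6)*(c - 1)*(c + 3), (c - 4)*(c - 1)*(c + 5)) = c - 1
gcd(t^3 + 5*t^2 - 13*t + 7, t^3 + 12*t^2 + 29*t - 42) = t^2 + 6*t - 7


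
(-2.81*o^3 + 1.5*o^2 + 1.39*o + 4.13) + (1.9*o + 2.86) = -2.81*o^3 + 1.5*o^2 + 3.29*o + 6.99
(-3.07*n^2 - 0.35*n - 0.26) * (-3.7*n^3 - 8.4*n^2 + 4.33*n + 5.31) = 11.359*n^5 + 27.083*n^4 - 9.3911*n^3 - 15.6332*n^2 - 2.9843*n - 1.3806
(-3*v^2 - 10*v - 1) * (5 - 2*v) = 6*v^3 + 5*v^2 - 48*v - 5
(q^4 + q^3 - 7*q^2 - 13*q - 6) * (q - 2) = q^5 - q^4 - 9*q^3 + q^2 + 20*q + 12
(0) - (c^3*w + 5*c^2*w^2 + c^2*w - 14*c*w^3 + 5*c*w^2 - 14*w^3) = -c^3*w - 5*c^2*w^2 - c^2*w + 14*c*w^3 - 5*c*w^2 + 14*w^3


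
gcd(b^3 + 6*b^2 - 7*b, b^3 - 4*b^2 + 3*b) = b^2 - b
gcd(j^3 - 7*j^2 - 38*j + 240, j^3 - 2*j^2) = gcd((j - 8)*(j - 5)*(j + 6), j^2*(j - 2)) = 1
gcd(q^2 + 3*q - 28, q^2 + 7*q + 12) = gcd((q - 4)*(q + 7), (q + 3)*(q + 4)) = 1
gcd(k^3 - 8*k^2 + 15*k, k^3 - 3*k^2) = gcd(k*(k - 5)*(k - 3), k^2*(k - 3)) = k^2 - 3*k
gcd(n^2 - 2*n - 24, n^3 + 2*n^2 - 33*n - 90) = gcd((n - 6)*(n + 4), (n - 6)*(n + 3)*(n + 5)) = n - 6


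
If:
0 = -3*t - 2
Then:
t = -2/3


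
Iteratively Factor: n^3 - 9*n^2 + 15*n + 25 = (n - 5)*(n^2 - 4*n - 5) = (n - 5)^2*(n + 1)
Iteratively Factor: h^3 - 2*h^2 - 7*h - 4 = (h - 4)*(h^2 + 2*h + 1) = (h - 4)*(h + 1)*(h + 1)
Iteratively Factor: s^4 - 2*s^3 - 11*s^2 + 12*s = (s + 3)*(s^3 - 5*s^2 + 4*s) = (s - 1)*(s + 3)*(s^2 - 4*s) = (s - 4)*(s - 1)*(s + 3)*(s)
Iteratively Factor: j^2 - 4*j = (j)*(j - 4)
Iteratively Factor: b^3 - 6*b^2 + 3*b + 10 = (b - 2)*(b^2 - 4*b - 5) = (b - 2)*(b + 1)*(b - 5)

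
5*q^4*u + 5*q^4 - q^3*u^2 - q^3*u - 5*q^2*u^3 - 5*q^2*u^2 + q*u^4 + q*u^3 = (-5*q + u)*(-q + u)*(q + u)*(q*u + q)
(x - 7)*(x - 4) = x^2 - 11*x + 28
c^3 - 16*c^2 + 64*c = c*(c - 8)^2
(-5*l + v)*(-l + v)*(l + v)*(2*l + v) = 10*l^4 + 3*l^3*v - 11*l^2*v^2 - 3*l*v^3 + v^4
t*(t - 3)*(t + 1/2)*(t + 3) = t^4 + t^3/2 - 9*t^2 - 9*t/2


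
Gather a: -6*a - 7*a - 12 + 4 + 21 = 13 - 13*a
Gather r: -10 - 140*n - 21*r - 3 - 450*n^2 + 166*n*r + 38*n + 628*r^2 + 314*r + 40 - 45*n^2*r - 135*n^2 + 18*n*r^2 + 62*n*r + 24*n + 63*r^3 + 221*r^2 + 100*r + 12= -585*n^2 - 78*n + 63*r^3 + r^2*(18*n + 849) + r*(-45*n^2 + 228*n + 393) + 39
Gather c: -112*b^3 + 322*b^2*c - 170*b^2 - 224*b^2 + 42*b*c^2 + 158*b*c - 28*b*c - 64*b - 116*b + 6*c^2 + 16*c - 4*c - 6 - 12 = -112*b^3 - 394*b^2 - 180*b + c^2*(42*b + 6) + c*(322*b^2 + 130*b + 12) - 18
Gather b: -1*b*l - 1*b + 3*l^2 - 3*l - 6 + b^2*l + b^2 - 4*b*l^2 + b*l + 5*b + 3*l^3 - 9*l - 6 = b^2*(l + 1) + b*(4 - 4*l^2) + 3*l^3 + 3*l^2 - 12*l - 12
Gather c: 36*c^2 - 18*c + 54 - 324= 36*c^2 - 18*c - 270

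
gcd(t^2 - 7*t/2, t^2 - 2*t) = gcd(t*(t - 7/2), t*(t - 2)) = t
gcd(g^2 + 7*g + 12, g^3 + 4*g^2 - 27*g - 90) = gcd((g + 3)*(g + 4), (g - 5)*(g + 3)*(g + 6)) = g + 3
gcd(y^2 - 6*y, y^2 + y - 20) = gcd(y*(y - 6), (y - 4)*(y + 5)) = 1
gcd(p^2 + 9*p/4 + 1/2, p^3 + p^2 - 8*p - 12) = p + 2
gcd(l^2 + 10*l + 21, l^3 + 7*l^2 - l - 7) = l + 7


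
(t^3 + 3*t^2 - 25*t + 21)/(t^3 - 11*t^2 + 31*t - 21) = (t + 7)/(t - 7)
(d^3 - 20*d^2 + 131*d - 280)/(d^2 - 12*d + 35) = d - 8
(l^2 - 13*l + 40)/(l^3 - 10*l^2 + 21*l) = (l^2 - 13*l + 40)/(l*(l^2 - 10*l + 21))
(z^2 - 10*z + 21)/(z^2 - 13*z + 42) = (z - 3)/(z - 6)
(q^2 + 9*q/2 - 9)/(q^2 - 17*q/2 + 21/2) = (q + 6)/(q - 7)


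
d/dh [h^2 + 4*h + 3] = 2*h + 4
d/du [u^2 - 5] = 2*u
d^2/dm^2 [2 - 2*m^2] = -4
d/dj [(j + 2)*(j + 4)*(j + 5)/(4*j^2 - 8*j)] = (j^4/4 - j^3 - 15*j^2 - 20*j + 20)/(j^2*(j^2 - 4*j + 4))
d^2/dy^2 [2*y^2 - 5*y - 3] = 4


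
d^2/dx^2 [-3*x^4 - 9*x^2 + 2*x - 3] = -36*x^2 - 18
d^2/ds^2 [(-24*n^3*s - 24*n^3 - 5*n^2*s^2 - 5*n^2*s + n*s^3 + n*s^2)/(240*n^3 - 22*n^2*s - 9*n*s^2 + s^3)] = 2*n*(810*n^4 + 270*n^3*s + 63*n^3 + 90*n^2*s^2 + 81*n^2*s + 4*n*s^3 + 9*n*s^2 + s^3)/(-27000*n^6 - 2700*n^5*s + 2610*n^4*s^2 + 179*n^3*s^3 - 87*n^2*s^4 - 3*n*s^5 + s^6)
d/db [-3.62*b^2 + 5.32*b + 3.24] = 5.32 - 7.24*b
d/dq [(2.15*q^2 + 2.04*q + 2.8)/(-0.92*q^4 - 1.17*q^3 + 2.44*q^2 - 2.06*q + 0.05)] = (3.956*q^5 + 8.1459*q^4 + 15.0776*q^3 + 0.421399999999999*q^2 - 13.449*q + 5.87)/(0.8464*q^8 + 2.1528*q^7 - 3.1207*q^6 - 1.9192*q^5 + 10.682*q^4 - 10.1698*q^3 + 4.4876*q^2 - 0.206*q + 0.0025)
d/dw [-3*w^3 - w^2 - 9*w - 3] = -9*w^2 - 2*w - 9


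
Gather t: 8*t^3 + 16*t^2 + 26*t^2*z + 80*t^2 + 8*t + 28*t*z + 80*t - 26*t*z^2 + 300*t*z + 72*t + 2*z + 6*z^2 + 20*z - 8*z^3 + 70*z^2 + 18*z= 8*t^3 + t^2*(26*z + 96) + t*(-26*z^2 + 328*z + 160) - 8*z^3 + 76*z^2 + 40*z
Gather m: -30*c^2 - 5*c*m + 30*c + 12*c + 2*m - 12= -30*c^2 + 42*c + m*(2 - 5*c) - 12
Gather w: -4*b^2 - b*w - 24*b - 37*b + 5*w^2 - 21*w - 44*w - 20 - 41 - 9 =-4*b^2 - 61*b + 5*w^2 + w*(-b - 65) - 70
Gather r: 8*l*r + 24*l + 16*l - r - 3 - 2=40*l + r*(8*l - 1) - 5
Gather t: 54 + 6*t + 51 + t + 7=7*t + 112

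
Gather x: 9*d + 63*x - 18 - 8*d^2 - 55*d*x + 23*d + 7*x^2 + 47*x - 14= -8*d^2 + 32*d + 7*x^2 + x*(110 - 55*d) - 32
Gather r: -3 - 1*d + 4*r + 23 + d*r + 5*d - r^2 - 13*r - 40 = 4*d - r^2 + r*(d - 9) - 20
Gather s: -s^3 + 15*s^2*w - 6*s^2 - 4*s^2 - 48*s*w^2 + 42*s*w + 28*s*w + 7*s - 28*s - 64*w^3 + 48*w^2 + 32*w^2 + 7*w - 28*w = -s^3 + s^2*(15*w - 10) + s*(-48*w^2 + 70*w - 21) - 64*w^3 + 80*w^2 - 21*w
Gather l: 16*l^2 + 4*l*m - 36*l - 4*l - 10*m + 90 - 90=16*l^2 + l*(4*m - 40) - 10*m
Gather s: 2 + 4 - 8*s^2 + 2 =8 - 8*s^2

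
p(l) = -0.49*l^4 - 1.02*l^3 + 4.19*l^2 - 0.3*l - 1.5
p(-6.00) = -263.58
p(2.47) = -10.29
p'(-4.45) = 74.53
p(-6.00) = -263.58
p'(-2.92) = -2.06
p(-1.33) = 7.18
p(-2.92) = 24.87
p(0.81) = 0.25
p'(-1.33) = -12.25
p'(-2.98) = -0.58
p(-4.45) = -19.46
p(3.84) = -105.17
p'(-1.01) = -9.87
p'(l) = -1.96*l^3 - 3.06*l^2 + 8.38*l - 0.3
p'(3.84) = -124.22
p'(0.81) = 3.44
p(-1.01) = 3.62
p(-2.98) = 24.95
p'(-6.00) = 262.62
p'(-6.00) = 262.62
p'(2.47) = -27.81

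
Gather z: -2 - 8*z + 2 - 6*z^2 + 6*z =-6*z^2 - 2*z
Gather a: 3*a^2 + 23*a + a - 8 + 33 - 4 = 3*a^2 + 24*a + 21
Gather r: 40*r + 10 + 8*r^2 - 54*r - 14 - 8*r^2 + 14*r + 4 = 0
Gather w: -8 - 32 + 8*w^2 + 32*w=8*w^2 + 32*w - 40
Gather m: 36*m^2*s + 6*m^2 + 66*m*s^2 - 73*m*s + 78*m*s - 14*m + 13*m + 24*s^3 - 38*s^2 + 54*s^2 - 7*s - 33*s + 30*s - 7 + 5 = m^2*(36*s + 6) + m*(66*s^2 + 5*s - 1) + 24*s^3 + 16*s^2 - 10*s - 2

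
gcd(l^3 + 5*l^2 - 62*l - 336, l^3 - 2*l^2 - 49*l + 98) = l + 7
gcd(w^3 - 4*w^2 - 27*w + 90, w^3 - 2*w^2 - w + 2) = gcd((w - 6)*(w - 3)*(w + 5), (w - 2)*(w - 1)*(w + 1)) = 1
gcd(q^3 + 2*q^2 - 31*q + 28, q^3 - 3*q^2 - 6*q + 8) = q^2 - 5*q + 4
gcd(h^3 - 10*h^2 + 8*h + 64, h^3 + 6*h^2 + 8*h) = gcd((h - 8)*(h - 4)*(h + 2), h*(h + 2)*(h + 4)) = h + 2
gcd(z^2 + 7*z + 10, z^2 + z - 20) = z + 5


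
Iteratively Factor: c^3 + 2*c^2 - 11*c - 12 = (c - 3)*(c^2 + 5*c + 4) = (c - 3)*(c + 4)*(c + 1)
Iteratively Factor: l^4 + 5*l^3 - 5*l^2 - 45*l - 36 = (l + 3)*(l^3 + 2*l^2 - 11*l - 12) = (l + 1)*(l + 3)*(l^2 + l - 12) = (l + 1)*(l + 3)*(l + 4)*(l - 3)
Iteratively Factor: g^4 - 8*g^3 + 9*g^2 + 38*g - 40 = (g + 2)*(g^3 - 10*g^2 + 29*g - 20) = (g - 5)*(g + 2)*(g^2 - 5*g + 4) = (g - 5)*(g - 1)*(g + 2)*(g - 4)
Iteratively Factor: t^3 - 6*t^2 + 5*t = (t)*(t^2 - 6*t + 5) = t*(t - 1)*(t - 5)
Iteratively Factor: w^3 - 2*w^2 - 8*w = (w + 2)*(w^2 - 4*w) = (w - 4)*(w + 2)*(w)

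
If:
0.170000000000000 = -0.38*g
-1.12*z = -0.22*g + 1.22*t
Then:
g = -0.45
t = -0.918032786885246*z - 0.0806729939603106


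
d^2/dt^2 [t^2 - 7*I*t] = 2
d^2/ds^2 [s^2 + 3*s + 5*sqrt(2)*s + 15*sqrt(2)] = 2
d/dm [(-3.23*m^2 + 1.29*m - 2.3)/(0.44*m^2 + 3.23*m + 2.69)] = (-11.0005*m^2 - 15.3534*m + 10.8991)/(0.1936*m^4 + 2.8424*m^3 + 12.8001*m^2 + 17.3774*m + 7.2361)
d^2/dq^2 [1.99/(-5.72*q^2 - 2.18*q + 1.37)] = (130.219232*q^2 + 49.629008*q - 1.99*(11.44*q + 2.18)*(22.88*q + 4.36) - 31.188872)/(5.72*q^2 + 2.18*q - 1.37)^3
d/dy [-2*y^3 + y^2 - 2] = 2*y*(1 - 3*y)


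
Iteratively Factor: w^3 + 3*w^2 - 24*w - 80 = (w + 4)*(w^2 - w - 20) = (w - 5)*(w + 4)*(w + 4)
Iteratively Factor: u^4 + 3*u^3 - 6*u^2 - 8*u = (u + 4)*(u^3 - u^2 - 2*u) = (u + 1)*(u + 4)*(u^2 - 2*u) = (u - 2)*(u + 1)*(u + 4)*(u)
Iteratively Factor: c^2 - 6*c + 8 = (c - 4)*(c - 2)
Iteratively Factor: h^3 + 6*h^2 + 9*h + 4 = (h + 1)*(h^2 + 5*h + 4) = (h + 1)*(h + 4)*(h + 1)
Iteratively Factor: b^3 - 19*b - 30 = (b - 5)*(b^2 + 5*b + 6) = (b - 5)*(b + 3)*(b + 2)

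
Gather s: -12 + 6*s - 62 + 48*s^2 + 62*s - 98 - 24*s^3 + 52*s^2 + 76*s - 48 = -24*s^3 + 100*s^2 + 144*s - 220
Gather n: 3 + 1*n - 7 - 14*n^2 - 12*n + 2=-14*n^2 - 11*n - 2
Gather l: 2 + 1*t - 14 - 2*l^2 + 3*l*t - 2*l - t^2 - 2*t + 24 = -2*l^2 + l*(3*t - 2) - t^2 - t + 12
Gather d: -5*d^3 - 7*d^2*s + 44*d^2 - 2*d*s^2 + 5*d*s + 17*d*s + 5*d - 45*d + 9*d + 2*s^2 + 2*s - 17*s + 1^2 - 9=-5*d^3 + d^2*(44 - 7*s) + d*(-2*s^2 + 22*s - 31) + 2*s^2 - 15*s - 8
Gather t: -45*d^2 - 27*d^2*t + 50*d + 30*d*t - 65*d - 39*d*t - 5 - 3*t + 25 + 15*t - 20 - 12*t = -45*d^2 - 15*d + t*(-27*d^2 - 9*d)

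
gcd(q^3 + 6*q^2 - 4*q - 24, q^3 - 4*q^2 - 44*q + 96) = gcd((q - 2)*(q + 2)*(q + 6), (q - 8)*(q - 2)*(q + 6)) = q^2 + 4*q - 12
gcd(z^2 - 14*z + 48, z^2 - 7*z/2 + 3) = 1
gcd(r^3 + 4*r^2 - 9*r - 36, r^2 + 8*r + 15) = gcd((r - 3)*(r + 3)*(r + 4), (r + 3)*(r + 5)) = r + 3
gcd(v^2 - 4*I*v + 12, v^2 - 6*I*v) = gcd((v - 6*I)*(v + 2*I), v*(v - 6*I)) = v - 6*I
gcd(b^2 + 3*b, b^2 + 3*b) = b^2 + 3*b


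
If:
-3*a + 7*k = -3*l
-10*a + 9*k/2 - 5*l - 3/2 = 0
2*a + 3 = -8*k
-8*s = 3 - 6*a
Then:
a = -363/914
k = -126/457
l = 225/914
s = -615/914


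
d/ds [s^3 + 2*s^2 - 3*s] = 3*s^2 + 4*s - 3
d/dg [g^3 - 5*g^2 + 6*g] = 3*g^2 - 10*g + 6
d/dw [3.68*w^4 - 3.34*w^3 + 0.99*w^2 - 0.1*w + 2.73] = 14.72*w^3 - 10.02*w^2 + 1.98*w - 0.1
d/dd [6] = 0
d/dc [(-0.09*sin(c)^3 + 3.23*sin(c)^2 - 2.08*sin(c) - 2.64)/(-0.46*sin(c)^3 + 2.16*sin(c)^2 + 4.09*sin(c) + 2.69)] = (1.38777878078145e-17*sin(c)^5 + 1.2914*sin(c)^4 - 2.6498*sin(c)^3 + 13.334*sin(c)^2 + 28.7822*sin(c) + 5.2024)*cos(c)/(0.2116*sin(c)^6 - 1.9872*sin(c)^5 + 0.9028*sin(c)^4 + 15.194*sin(c)^3 + 28.3489*sin(c)^2 + 22.0042*sin(c) + 7.2361)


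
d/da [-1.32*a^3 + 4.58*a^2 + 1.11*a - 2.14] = -3.96*a^2 + 9.16*a + 1.11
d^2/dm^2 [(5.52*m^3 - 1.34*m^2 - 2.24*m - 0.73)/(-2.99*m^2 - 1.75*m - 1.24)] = (1.13686837721616e-13*m^5 + 2.8421709430404e-14*m^4 + 33.150452*m^3 - 62.521866*m^2 - 77.837106*m - 6.542678)/(26.730899*m^6 + 46.935525*m^5 + 60.727797*m^4 + 44.289175*m^3 + 25.184772*m^2 + 8.0724*m + 1.906624)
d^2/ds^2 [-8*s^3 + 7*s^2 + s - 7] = 14 - 48*s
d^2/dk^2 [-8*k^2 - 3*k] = -16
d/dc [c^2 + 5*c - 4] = 2*c + 5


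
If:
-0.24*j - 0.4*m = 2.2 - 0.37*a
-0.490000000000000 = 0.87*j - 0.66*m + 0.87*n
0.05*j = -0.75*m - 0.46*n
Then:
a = 5.63684034143553 - 1.4672422970016*n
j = -1.39474835886214*n - 0.536105032822757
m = 0.0357403355215171 - 0.52035010940919*n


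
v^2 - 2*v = v*(v - 2)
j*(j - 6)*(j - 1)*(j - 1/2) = j^4 - 15*j^3/2 + 19*j^2/2 - 3*j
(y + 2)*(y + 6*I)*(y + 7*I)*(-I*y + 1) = -I*y^4 + 14*y^3 - 2*I*y^3 + 28*y^2 + 55*I*y^2 - 42*y + 110*I*y - 84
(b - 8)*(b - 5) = b^2 - 13*b + 40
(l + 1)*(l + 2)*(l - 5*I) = l^3 + 3*l^2 - 5*I*l^2 + 2*l - 15*I*l - 10*I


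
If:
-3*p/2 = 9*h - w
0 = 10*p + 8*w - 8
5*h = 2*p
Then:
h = 8/127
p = 20/127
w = 102/127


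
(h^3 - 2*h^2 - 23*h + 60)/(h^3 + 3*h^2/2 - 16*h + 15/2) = 2*(h - 4)/(2*h - 1)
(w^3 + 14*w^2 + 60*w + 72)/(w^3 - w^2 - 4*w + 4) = (w^2 + 12*w + 36)/(w^2 - 3*w + 2)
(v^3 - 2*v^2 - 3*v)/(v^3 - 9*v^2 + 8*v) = (v^2 - 2*v - 3)/(v^2 - 9*v + 8)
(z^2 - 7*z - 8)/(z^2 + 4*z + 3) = (z - 8)/(z + 3)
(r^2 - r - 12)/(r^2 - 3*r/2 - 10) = 2*(r + 3)/(2*r + 5)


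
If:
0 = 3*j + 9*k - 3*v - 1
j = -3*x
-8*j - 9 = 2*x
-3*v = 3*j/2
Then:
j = -27/22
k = 287/396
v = 27/44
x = 9/22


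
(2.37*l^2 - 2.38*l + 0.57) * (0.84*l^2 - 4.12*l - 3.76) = 1.9908*l^4 - 11.7636*l^3 + 1.3732*l^2 + 6.6004*l - 2.1432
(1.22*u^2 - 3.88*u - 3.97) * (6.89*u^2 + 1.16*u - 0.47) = 8.4058*u^4 - 25.318*u^3 - 32.4275*u^2 - 2.7816*u + 1.8659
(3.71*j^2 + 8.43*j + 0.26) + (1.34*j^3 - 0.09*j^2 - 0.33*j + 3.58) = 1.34*j^3 + 3.62*j^2 + 8.1*j + 3.84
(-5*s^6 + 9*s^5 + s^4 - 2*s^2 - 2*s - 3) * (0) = 0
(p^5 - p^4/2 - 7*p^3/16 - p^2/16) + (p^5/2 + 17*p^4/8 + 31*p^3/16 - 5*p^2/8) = 3*p^5/2 + 13*p^4/8 + 3*p^3/2 - 11*p^2/16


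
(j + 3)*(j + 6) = j^2 + 9*j + 18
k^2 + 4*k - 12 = (k - 2)*(k + 6)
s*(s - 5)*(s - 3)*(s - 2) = s^4 - 10*s^3 + 31*s^2 - 30*s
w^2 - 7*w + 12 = (w - 4)*(w - 3)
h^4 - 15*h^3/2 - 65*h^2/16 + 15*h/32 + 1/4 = (h - 8)*(h - 1/4)*(h + 1/4)*(h + 1/2)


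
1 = 1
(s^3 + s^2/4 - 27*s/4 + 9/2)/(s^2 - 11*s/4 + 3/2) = s + 3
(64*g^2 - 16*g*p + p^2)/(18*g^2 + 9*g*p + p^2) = (64*g^2 - 16*g*p + p^2)/(18*g^2 + 9*g*p + p^2)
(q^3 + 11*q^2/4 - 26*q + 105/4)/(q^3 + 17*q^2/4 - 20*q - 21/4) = (4*q - 5)/(4*q + 1)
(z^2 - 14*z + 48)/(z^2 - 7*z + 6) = (z - 8)/(z - 1)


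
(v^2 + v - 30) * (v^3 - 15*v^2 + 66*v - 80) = v^5 - 14*v^4 + 21*v^3 + 436*v^2 - 2060*v + 2400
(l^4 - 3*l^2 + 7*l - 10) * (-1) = -l^4 + 3*l^2 - 7*l + 10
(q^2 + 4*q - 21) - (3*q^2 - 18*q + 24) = -2*q^2 + 22*q - 45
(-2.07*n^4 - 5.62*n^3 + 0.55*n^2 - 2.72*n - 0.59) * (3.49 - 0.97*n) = 2.0079*n^5 - 1.7729*n^4 - 20.1473*n^3 + 4.5579*n^2 - 8.9205*n - 2.0591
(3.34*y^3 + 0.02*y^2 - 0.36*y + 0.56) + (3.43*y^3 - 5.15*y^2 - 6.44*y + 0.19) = 6.77*y^3 - 5.13*y^2 - 6.8*y + 0.75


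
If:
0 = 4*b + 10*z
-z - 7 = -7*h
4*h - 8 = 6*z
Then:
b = 35/19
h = 17/19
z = -14/19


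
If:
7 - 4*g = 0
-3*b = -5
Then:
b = 5/3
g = 7/4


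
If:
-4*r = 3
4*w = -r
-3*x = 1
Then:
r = -3/4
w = 3/16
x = -1/3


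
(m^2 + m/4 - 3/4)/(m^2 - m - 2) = (m - 3/4)/(m - 2)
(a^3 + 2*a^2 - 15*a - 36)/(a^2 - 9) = (a^2 - a - 12)/(a - 3)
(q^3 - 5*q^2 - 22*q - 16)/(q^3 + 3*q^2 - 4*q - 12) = (q^2 - 7*q - 8)/(q^2 + q - 6)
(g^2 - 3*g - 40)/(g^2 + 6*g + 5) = (g - 8)/(g + 1)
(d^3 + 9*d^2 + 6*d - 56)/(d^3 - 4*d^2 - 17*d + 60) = (d^2 + 5*d - 14)/(d^2 - 8*d + 15)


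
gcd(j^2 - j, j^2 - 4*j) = j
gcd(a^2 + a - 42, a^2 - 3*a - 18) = a - 6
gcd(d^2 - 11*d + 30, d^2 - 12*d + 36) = d - 6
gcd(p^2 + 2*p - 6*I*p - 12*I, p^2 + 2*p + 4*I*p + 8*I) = p + 2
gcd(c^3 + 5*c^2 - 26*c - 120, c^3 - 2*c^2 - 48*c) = c + 6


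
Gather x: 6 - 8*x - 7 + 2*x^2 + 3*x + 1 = 2*x^2 - 5*x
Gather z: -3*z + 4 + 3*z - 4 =0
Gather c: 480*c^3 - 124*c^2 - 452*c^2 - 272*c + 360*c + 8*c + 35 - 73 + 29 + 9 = 480*c^3 - 576*c^2 + 96*c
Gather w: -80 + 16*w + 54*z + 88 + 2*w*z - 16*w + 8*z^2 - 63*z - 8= 2*w*z + 8*z^2 - 9*z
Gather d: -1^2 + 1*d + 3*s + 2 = d + 3*s + 1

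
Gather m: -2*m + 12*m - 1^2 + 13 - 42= 10*m - 30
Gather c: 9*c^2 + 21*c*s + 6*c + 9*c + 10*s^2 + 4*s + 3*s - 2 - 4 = 9*c^2 + c*(21*s + 15) + 10*s^2 + 7*s - 6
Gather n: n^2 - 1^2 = n^2 - 1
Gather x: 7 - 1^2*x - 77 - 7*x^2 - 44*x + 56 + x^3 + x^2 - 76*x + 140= x^3 - 6*x^2 - 121*x + 126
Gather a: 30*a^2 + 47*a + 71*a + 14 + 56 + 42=30*a^2 + 118*a + 112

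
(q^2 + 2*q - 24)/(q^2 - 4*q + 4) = (q^2 + 2*q - 24)/(q^2 - 4*q + 4)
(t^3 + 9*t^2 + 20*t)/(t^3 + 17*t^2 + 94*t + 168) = t*(t + 5)/(t^2 + 13*t + 42)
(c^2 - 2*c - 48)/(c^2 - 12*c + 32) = (c + 6)/(c - 4)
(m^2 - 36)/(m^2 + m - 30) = (m - 6)/(m - 5)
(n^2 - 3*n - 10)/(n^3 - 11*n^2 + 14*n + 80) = 1/(n - 8)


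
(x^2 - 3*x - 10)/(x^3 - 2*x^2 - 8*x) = (x - 5)/(x*(x - 4))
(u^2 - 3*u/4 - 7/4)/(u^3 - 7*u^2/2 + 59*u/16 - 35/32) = 8*(u + 1)/(8*u^2 - 14*u + 5)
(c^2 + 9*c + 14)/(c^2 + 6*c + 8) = (c + 7)/(c + 4)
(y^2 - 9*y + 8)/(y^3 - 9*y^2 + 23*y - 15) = (y - 8)/(y^2 - 8*y + 15)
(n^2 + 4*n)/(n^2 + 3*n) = (n + 4)/(n + 3)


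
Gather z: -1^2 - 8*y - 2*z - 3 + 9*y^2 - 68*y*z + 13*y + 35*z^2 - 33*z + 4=9*y^2 + 5*y + 35*z^2 + z*(-68*y - 35)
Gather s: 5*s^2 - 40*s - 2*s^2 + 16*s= 3*s^2 - 24*s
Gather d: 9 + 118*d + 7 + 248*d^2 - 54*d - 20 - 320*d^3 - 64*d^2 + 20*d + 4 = -320*d^3 + 184*d^2 + 84*d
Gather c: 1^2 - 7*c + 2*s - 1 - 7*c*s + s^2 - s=c*(-7*s - 7) + s^2 + s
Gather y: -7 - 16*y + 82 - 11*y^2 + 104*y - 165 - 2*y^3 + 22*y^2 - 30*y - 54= -2*y^3 + 11*y^2 + 58*y - 144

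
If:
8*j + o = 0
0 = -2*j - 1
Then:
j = -1/2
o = 4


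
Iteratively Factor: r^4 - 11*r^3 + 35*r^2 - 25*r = (r - 1)*(r^3 - 10*r^2 + 25*r) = (r - 5)*(r - 1)*(r^2 - 5*r) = (r - 5)^2*(r - 1)*(r)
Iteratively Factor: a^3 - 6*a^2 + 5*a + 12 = (a - 4)*(a^2 - 2*a - 3) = (a - 4)*(a + 1)*(a - 3)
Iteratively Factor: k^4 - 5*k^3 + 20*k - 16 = (k - 1)*(k^3 - 4*k^2 - 4*k + 16) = (k - 1)*(k + 2)*(k^2 - 6*k + 8) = (k - 4)*(k - 1)*(k + 2)*(k - 2)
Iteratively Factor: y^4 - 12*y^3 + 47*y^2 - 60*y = (y)*(y^3 - 12*y^2 + 47*y - 60) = y*(y - 4)*(y^2 - 8*y + 15) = y*(y - 5)*(y - 4)*(y - 3)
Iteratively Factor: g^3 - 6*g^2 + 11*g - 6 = (g - 3)*(g^2 - 3*g + 2) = (g - 3)*(g - 2)*(g - 1)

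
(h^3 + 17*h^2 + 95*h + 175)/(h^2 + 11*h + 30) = (h^2 + 12*h + 35)/(h + 6)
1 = 1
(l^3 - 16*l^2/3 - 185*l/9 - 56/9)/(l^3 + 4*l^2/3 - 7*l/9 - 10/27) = 3*(3*l^2 - 17*l - 56)/(9*l^2 + 9*l - 10)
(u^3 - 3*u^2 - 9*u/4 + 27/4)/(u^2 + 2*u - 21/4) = (2*u^2 - 3*u - 9)/(2*u + 7)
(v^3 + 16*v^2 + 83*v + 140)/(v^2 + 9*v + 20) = v + 7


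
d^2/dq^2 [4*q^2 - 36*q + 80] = 8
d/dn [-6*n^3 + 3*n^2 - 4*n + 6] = -18*n^2 + 6*n - 4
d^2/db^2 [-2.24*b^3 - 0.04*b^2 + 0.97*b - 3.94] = -13.44*b - 0.08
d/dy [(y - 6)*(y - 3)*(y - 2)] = 3*y^2 - 22*y + 36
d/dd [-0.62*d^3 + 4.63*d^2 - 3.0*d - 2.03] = -1.86*d^2 + 9.26*d - 3.0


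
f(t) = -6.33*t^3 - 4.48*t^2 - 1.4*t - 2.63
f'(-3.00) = -145.43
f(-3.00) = 132.16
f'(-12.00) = -2628.44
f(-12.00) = 10307.29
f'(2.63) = -156.32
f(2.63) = -152.45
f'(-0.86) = -7.74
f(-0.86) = -0.71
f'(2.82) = -177.68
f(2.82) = -184.16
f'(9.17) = -1680.41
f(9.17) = -5273.22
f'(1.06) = -32.23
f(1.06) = -16.69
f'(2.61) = -154.15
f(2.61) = -149.35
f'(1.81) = -79.83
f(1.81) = -57.38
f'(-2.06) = -63.53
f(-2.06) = 36.58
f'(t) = -18.99*t^2 - 8.96*t - 1.4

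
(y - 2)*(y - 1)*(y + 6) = y^3 + 3*y^2 - 16*y + 12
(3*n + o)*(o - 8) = 3*n*o - 24*n + o^2 - 8*o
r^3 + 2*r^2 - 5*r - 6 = (r - 2)*(r + 1)*(r + 3)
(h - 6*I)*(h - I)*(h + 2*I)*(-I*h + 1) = -I*h^4 - 4*h^3 - 13*I*h^2 - 4*h - 12*I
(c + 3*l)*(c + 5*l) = c^2 + 8*c*l + 15*l^2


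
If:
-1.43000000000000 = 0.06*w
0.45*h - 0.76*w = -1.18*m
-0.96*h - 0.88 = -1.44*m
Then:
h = -15.23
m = -9.54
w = -23.83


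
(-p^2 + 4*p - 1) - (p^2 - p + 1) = -2*p^2 + 5*p - 2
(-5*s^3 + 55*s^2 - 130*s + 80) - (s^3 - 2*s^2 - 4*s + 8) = -6*s^3 + 57*s^2 - 126*s + 72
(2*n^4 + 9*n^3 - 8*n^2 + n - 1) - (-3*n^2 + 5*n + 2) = 2*n^4 + 9*n^3 - 5*n^2 - 4*n - 3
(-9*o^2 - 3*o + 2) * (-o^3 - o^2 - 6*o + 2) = 9*o^5 + 12*o^4 + 55*o^3 - 2*o^2 - 18*o + 4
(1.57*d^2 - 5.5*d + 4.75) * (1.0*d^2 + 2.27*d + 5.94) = 1.57*d^4 - 1.9361*d^3 + 1.5908*d^2 - 21.8875*d + 28.215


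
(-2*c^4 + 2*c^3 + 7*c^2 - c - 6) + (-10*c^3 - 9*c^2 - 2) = -2*c^4 - 8*c^3 - 2*c^2 - c - 8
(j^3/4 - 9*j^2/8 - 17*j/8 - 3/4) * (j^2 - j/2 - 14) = j^5/4 - 5*j^4/4 - 81*j^3/16 + 257*j^2/16 + 241*j/8 + 21/2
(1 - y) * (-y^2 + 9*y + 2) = y^3 - 10*y^2 + 7*y + 2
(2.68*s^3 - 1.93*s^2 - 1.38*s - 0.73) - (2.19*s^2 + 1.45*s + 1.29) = 2.68*s^3 - 4.12*s^2 - 2.83*s - 2.02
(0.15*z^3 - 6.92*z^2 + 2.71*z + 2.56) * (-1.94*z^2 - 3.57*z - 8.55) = -0.291*z^5 + 12.8893*z^4 + 18.1645*z^3 + 44.5249*z^2 - 32.3097*z - 21.888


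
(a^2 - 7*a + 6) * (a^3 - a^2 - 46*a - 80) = a^5 - 8*a^4 - 33*a^3 + 236*a^2 + 284*a - 480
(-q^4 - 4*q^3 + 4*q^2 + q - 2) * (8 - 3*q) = 3*q^5 + 4*q^4 - 44*q^3 + 29*q^2 + 14*q - 16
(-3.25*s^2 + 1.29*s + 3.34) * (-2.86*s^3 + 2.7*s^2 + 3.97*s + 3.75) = 9.295*s^5 - 12.4644*s^4 - 18.9719*s^3 + 1.9518*s^2 + 18.0973*s + 12.525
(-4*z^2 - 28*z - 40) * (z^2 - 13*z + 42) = -4*z^4 + 24*z^3 + 156*z^2 - 656*z - 1680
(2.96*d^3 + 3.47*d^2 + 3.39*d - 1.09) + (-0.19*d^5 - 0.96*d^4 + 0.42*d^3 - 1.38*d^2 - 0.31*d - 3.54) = -0.19*d^5 - 0.96*d^4 + 3.38*d^3 + 2.09*d^2 + 3.08*d - 4.63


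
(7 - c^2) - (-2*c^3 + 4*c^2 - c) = 2*c^3 - 5*c^2 + c + 7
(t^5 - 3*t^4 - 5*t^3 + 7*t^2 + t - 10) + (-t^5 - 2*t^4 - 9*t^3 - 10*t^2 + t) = -5*t^4 - 14*t^3 - 3*t^2 + 2*t - 10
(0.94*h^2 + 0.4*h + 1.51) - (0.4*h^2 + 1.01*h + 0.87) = 0.54*h^2 - 0.61*h + 0.64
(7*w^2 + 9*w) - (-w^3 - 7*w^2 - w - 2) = w^3 + 14*w^2 + 10*w + 2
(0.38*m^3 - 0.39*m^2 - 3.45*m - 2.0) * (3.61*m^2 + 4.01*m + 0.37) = 1.3718*m^5 + 0.1159*m^4 - 13.8778*m^3 - 21.1988*m^2 - 9.2965*m - 0.74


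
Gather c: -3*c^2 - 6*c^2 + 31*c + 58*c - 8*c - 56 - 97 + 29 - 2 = -9*c^2 + 81*c - 126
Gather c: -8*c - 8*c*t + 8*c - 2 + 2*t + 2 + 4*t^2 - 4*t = -8*c*t + 4*t^2 - 2*t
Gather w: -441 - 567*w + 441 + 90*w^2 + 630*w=90*w^2 + 63*w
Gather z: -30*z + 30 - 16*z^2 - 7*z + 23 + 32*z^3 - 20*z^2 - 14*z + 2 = 32*z^3 - 36*z^2 - 51*z + 55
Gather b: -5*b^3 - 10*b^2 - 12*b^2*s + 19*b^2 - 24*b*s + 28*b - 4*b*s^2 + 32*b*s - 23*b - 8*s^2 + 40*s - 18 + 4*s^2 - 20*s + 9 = -5*b^3 + b^2*(9 - 12*s) + b*(-4*s^2 + 8*s + 5) - 4*s^2 + 20*s - 9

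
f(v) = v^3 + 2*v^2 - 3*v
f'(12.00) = 477.00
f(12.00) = 1980.00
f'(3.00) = 36.00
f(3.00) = 36.00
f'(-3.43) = 18.57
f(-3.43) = -6.53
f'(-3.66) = 22.55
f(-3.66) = -11.26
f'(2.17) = 19.81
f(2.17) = 13.13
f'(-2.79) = 9.19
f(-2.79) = 2.22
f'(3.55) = 49.01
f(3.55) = 59.29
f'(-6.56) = 99.86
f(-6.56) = -176.55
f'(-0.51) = -4.26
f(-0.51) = 1.92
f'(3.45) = 46.51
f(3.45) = 54.52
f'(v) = 3*v^2 + 4*v - 3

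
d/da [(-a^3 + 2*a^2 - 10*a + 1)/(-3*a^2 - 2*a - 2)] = (3*a^4 + 4*a^3 - 28*a^2 - 2*a + 22)/(9*a^4 + 12*a^3 + 16*a^2 + 8*a + 4)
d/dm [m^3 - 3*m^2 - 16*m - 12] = 3*m^2 - 6*m - 16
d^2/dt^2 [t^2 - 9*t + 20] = 2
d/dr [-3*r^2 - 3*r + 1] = -6*r - 3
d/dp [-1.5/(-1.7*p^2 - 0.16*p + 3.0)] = (-5.1*p - 0.24)/(1.7*p^2 + 0.16*p - 3.0)^2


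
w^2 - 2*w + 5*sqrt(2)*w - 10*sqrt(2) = (w - 2)*(w + 5*sqrt(2))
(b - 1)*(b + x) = b^2 + b*x - b - x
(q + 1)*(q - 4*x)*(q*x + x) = q^3*x - 4*q^2*x^2 + 2*q^2*x - 8*q*x^2 + q*x - 4*x^2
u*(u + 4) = u^2 + 4*u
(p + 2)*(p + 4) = p^2 + 6*p + 8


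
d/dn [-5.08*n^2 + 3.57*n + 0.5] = 3.57 - 10.16*n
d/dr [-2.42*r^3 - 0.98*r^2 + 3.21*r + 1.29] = -7.26*r^2 - 1.96*r + 3.21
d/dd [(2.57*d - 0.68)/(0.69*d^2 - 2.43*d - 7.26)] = (-1.7733*d^2 + 0.9384*d - 20.3106)/(0.4761*d^4 - 3.3534*d^3 - 4.1139*d^2 + 35.2836*d + 52.7076)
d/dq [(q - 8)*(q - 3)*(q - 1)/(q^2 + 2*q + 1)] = (q^3 + 3*q^2 - 59*q + 83)/(q^3 + 3*q^2 + 3*q + 1)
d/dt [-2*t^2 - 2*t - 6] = -4*t - 2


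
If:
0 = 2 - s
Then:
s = 2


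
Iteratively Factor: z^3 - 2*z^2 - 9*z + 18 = (z + 3)*(z^2 - 5*z + 6) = (z - 2)*(z + 3)*(z - 3)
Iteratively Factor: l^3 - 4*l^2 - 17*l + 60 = (l + 4)*(l^2 - 8*l + 15) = (l - 5)*(l + 4)*(l - 3)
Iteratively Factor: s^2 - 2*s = (s - 2)*(s)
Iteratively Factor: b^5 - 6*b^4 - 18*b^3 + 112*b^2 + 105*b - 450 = (b + 3)*(b^4 - 9*b^3 + 9*b^2 + 85*b - 150) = (b - 5)*(b + 3)*(b^3 - 4*b^2 - 11*b + 30) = (b - 5)^2*(b + 3)*(b^2 + b - 6) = (b - 5)^2*(b + 3)^2*(b - 2)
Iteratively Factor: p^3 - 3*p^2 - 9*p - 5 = (p + 1)*(p^2 - 4*p - 5) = (p + 1)^2*(p - 5)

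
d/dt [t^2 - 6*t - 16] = 2*t - 6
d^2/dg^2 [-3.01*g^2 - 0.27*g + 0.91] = -6.02000000000000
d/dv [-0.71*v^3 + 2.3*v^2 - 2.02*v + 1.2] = -2.13*v^2 + 4.6*v - 2.02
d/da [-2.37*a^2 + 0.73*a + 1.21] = 0.73 - 4.74*a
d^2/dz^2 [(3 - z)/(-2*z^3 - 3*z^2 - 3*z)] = 6*(4*z^5 - 18*z^4 - 47*z^3 - 45*z^2 - 27*z - 9)/(z^3*(8*z^6 + 36*z^5 + 90*z^4 + 135*z^3 + 135*z^2 + 81*z + 27))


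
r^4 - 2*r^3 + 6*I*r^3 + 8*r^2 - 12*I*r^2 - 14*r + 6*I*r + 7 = (r - I)*(r + 7*I)*(-I*r + I)*(I*r - I)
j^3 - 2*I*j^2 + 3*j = j*(j - 3*I)*(j + I)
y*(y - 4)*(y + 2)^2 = y^4 - 12*y^2 - 16*y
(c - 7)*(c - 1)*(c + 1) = c^3 - 7*c^2 - c + 7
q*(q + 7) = q^2 + 7*q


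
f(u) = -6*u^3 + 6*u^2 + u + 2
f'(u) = -18*u^2 + 12*u + 1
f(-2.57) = 140.91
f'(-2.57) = -148.73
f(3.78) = -232.55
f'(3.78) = -210.83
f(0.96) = 3.18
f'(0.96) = -4.07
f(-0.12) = 1.98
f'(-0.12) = -0.70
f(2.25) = -33.72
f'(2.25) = -63.12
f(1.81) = -12.11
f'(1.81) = -36.25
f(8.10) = -2784.89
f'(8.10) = -1082.78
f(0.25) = 2.53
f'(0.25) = 2.88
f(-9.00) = 4853.00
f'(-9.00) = -1565.00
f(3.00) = -103.00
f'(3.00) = -125.00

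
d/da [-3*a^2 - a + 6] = -6*a - 1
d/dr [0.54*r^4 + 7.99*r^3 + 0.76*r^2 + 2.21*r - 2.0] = 2.16*r^3 + 23.97*r^2 + 1.52*r + 2.21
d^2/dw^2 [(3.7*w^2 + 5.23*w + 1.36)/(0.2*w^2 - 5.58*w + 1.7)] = (-2.22044604925031e-16*w^4 + 8.6768*w^3 - 7.2216*w^2 - 19.77576*w + 204.375768)/(0.008*w^6 - 0.6696*w^5 + 18.88584*w^4 - 185.124312*w^3 + 160.52964*w^2 - 48.3786*w + 4.913)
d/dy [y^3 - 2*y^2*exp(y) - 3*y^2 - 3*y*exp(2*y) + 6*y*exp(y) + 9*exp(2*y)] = -2*y^2*exp(y) + 3*y^2 - 6*y*exp(2*y) + 2*y*exp(y) - 6*y + 15*exp(2*y) + 6*exp(y)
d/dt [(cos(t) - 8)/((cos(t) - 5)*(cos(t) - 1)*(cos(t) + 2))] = 2*(cos(t)^3 - 14*cos(t)^2 + 32*cos(t) + 23)*sin(t)/((cos(t) - 5)^2*(cos(t) - 1)^2*(cos(t) + 2)^2)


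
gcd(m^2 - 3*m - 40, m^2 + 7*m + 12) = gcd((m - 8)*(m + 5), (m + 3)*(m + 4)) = 1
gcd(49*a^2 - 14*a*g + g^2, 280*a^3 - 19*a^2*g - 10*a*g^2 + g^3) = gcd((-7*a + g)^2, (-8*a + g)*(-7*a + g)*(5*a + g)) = 7*a - g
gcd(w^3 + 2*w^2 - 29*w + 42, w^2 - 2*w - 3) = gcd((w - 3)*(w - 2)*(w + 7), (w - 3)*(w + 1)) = w - 3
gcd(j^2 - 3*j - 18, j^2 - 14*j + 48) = j - 6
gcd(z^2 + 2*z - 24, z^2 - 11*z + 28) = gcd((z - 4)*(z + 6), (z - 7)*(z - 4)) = z - 4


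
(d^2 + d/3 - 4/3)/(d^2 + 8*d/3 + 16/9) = 3*(d - 1)/(3*d + 4)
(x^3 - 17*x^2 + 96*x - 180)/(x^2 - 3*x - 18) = (x^2 - 11*x + 30)/(x + 3)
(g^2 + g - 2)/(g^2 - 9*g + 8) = (g + 2)/(g - 8)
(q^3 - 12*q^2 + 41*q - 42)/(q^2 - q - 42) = (q^2 - 5*q + 6)/(q + 6)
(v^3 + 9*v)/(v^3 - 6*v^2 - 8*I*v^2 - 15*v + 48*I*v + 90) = v*(v + 3*I)/(v^2 - v*(6 + 5*I) + 30*I)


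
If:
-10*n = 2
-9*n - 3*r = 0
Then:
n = -1/5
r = 3/5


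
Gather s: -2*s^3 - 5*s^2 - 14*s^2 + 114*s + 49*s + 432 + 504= -2*s^3 - 19*s^2 + 163*s + 936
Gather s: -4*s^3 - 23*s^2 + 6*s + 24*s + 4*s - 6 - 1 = -4*s^3 - 23*s^2 + 34*s - 7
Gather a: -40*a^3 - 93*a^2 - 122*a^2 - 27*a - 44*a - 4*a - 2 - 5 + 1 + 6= -40*a^3 - 215*a^2 - 75*a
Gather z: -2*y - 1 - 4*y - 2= -6*y - 3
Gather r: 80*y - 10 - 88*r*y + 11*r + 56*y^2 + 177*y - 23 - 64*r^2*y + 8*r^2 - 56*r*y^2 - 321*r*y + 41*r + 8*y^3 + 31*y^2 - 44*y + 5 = r^2*(8 - 64*y) + r*(-56*y^2 - 409*y + 52) + 8*y^3 + 87*y^2 + 213*y - 28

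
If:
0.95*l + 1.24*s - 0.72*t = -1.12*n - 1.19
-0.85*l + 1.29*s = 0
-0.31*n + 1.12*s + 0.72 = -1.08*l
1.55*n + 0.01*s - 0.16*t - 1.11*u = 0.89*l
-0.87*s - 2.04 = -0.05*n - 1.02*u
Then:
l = -0.11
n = 1.68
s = -0.07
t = 4.00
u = 1.86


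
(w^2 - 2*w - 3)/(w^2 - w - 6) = (w + 1)/(w + 2)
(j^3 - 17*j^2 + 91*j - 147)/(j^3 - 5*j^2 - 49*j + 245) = (j^2 - 10*j + 21)/(j^2 + 2*j - 35)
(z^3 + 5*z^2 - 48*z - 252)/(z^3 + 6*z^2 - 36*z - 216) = (z - 7)/(z - 6)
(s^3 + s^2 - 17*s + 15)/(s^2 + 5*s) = s - 4 + 3/s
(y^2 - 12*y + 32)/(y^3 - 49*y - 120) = (y - 4)/(y^2 + 8*y + 15)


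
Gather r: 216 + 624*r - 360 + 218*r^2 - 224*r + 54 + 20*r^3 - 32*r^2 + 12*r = 20*r^3 + 186*r^2 + 412*r - 90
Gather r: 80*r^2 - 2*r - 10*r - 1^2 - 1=80*r^2 - 12*r - 2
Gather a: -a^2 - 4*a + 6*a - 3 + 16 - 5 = -a^2 + 2*a + 8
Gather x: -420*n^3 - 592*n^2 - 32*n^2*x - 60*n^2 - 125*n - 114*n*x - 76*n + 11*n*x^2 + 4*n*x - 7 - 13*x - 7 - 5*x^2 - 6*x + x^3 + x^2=-420*n^3 - 652*n^2 - 201*n + x^3 + x^2*(11*n - 4) + x*(-32*n^2 - 110*n - 19) - 14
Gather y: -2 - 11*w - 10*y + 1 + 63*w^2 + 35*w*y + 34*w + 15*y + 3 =63*w^2 + 23*w + y*(35*w + 5) + 2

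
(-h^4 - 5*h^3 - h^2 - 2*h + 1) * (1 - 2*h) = 2*h^5 + 9*h^4 - 3*h^3 + 3*h^2 - 4*h + 1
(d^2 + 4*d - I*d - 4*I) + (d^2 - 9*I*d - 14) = 2*d^2 + 4*d - 10*I*d - 14 - 4*I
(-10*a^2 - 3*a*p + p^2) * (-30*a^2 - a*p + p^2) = 300*a^4 + 100*a^3*p - 37*a^2*p^2 - 4*a*p^3 + p^4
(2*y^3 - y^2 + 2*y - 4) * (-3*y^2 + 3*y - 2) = -6*y^5 + 9*y^4 - 13*y^3 + 20*y^2 - 16*y + 8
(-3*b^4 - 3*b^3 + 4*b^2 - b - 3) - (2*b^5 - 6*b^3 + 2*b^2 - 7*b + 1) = -2*b^5 - 3*b^4 + 3*b^3 + 2*b^2 + 6*b - 4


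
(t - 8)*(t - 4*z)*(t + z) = t^3 - 3*t^2*z - 8*t^2 - 4*t*z^2 + 24*t*z + 32*z^2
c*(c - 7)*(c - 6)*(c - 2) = c^4 - 15*c^3 + 68*c^2 - 84*c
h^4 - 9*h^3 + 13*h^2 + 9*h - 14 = (h - 7)*(h - 2)*(h - 1)*(h + 1)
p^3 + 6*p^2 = p^2*(p + 6)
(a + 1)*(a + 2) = a^2 + 3*a + 2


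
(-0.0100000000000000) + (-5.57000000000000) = -5.58000000000000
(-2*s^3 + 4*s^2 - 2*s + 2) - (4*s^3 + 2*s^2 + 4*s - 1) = -6*s^3 + 2*s^2 - 6*s + 3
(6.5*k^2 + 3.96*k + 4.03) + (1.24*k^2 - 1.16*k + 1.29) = 7.74*k^2 + 2.8*k + 5.32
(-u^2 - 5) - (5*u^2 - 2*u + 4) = -6*u^2 + 2*u - 9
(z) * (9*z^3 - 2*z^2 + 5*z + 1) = 9*z^4 - 2*z^3 + 5*z^2 + z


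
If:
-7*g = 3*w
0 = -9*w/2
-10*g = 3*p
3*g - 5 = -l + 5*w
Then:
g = 0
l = 5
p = 0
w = 0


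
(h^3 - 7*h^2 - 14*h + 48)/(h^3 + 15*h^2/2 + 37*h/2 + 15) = 2*(h^2 - 10*h + 16)/(2*h^2 + 9*h + 10)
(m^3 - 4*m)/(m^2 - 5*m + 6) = m*(m + 2)/(m - 3)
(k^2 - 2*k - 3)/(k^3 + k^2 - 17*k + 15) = (k + 1)/(k^2 + 4*k - 5)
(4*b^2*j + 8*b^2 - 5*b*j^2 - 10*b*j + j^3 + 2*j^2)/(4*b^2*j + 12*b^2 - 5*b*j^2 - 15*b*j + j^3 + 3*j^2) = (j + 2)/(j + 3)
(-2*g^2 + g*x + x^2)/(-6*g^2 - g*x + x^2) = (-g + x)/(-3*g + x)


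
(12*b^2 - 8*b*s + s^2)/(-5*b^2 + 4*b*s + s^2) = (12*b^2 - 8*b*s + s^2)/(-5*b^2 + 4*b*s + s^2)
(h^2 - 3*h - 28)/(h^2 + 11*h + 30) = (h^2 - 3*h - 28)/(h^2 + 11*h + 30)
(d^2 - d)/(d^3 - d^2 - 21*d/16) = 16*(1 - d)/(-16*d^2 + 16*d + 21)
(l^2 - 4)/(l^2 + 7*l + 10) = (l - 2)/(l + 5)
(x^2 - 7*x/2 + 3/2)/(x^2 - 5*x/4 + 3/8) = 4*(x - 3)/(4*x - 3)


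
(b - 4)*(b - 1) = b^2 - 5*b + 4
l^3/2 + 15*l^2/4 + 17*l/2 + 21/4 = (l/2 + 1/2)*(l + 3)*(l + 7/2)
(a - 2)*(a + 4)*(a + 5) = a^3 + 7*a^2 + 2*a - 40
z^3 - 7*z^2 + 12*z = z*(z - 4)*(z - 3)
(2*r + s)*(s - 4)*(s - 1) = 2*r*s^2 - 10*r*s + 8*r + s^3 - 5*s^2 + 4*s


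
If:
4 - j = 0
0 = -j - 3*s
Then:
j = 4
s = -4/3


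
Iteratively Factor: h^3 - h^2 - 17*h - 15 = (h + 1)*(h^2 - 2*h - 15) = (h + 1)*(h + 3)*(h - 5)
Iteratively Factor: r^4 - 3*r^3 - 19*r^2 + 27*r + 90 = (r + 2)*(r^3 - 5*r^2 - 9*r + 45) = (r - 3)*(r + 2)*(r^2 - 2*r - 15) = (r - 3)*(r + 2)*(r + 3)*(r - 5)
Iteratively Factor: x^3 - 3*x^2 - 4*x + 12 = (x - 3)*(x^2 - 4) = (x - 3)*(x - 2)*(x + 2)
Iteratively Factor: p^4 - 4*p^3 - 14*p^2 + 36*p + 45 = (p + 1)*(p^3 - 5*p^2 - 9*p + 45) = (p - 5)*(p + 1)*(p^2 - 9) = (p - 5)*(p + 1)*(p + 3)*(p - 3)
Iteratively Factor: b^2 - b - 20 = (b - 5)*(b + 4)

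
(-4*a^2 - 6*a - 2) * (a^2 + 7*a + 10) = -4*a^4 - 34*a^3 - 84*a^2 - 74*a - 20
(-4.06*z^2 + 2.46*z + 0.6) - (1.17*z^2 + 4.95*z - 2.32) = -5.23*z^2 - 2.49*z + 2.92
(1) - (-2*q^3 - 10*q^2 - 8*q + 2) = 2*q^3 + 10*q^2 + 8*q - 1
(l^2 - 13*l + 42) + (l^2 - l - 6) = 2*l^2 - 14*l + 36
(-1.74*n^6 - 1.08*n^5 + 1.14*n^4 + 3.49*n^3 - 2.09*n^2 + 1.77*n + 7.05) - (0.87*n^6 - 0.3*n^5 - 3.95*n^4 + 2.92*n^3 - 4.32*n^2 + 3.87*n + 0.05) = -2.61*n^6 - 0.78*n^5 + 5.09*n^4 + 0.57*n^3 + 2.23*n^2 - 2.1*n + 7.0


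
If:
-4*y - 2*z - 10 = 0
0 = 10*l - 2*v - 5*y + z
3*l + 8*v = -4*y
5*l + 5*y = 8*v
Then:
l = 60/193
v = 25/1158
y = -160/579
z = -2575/579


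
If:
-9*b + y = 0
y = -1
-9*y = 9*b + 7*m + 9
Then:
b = -1/9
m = 1/7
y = -1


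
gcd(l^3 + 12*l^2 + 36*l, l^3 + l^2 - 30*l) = l^2 + 6*l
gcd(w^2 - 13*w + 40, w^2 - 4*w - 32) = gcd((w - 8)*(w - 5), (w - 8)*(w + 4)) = w - 8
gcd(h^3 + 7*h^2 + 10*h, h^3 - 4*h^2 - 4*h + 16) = h + 2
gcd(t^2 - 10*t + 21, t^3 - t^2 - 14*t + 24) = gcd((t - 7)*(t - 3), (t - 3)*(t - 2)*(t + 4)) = t - 3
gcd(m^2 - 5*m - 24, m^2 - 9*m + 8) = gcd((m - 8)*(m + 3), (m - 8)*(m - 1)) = m - 8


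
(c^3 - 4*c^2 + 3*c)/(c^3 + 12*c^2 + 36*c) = (c^2 - 4*c + 3)/(c^2 + 12*c + 36)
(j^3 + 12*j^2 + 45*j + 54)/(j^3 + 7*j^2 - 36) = (j + 3)/(j - 2)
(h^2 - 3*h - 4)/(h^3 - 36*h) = (h^2 - 3*h - 4)/(h*(h^2 - 36))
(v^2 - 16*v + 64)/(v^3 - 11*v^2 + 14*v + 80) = (v - 8)/(v^2 - 3*v - 10)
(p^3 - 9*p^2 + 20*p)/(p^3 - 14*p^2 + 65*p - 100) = p/(p - 5)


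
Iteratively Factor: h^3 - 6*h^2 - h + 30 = (h - 5)*(h^2 - h - 6) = (h - 5)*(h - 3)*(h + 2)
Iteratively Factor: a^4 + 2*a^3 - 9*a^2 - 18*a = (a + 2)*(a^3 - 9*a) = (a - 3)*(a + 2)*(a^2 + 3*a) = a*(a - 3)*(a + 2)*(a + 3)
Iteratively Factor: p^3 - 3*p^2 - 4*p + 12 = (p - 3)*(p^2 - 4) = (p - 3)*(p + 2)*(p - 2)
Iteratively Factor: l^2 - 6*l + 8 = (l - 2)*(l - 4)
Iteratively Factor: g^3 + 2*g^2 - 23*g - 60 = (g - 5)*(g^2 + 7*g + 12) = (g - 5)*(g + 4)*(g + 3)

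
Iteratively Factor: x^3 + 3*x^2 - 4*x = (x - 1)*(x^2 + 4*x) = (x - 1)*(x + 4)*(x)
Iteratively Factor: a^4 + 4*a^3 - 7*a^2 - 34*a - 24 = (a - 3)*(a^3 + 7*a^2 + 14*a + 8) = (a - 3)*(a + 4)*(a^2 + 3*a + 2) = (a - 3)*(a + 2)*(a + 4)*(a + 1)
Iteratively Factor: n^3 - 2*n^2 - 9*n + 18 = (n + 3)*(n^2 - 5*n + 6) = (n - 3)*(n + 3)*(n - 2)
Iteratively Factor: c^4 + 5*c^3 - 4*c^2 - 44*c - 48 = (c + 2)*(c^3 + 3*c^2 - 10*c - 24) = (c - 3)*(c + 2)*(c^2 + 6*c + 8) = (c - 3)*(c + 2)*(c + 4)*(c + 2)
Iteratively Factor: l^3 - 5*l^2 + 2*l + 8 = (l - 4)*(l^2 - l - 2) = (l - 4)*(l + 1)*(l - 2)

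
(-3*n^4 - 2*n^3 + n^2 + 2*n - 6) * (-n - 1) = 3*n^5 + 5*n^4 + n^3 - 3*n^2 + 4*n + 6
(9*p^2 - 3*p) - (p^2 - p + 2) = 8*p^2 - 2*p - 2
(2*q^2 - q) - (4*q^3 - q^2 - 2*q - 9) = -4*q^3 + 3*q^2 + q + 9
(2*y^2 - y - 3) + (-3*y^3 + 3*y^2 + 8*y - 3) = -3*y^3 + 5*y^2 + 7*y - 6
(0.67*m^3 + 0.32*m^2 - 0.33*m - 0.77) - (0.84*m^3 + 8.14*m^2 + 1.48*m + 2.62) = -0.17*m^3 - 7.82*m^2 - 1.81*m - 3.39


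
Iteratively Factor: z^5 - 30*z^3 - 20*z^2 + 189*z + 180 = (z + 4)*(z^4 - 4*z^3 - 14*z^2 + 36*z + 45) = (z - 5)*(z + 4)*(z^3 + z^2 - 9*z - 9) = (z - 5)*(z - 3)*(z + 4)*(z^2 + 4*z + 3) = (z - 5)*(z - 3)*(z + 3)*(z + 4)*(z + 1)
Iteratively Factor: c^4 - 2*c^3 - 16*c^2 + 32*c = (c)*(c^3 - 2*c^2 - 16*c + 32) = c*(c - 4)*(c^2 + 2*c - 8) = c*(c - 4)*(c + 4)*(c - 2)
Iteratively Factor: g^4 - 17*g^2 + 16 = (g - 4)*(g^3 + 4*g^2 - g - 4) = (g - 4)*(g + 1)*(g^2 + 3*g - 4) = (g - 4)*(g + 1)*(g + 4)*(g - 1)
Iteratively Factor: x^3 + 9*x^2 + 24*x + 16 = (x + 1)*(x^2 + 8*x + 16) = (x + 1)*(x + 4)*(x + 4)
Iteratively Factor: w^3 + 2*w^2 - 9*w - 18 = (w - 3)*(w^2 + 5*w + 6) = (w - 3)*(w + 2)*(w + 3)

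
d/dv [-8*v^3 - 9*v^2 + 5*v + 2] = -24*v^2 - 18*v + 5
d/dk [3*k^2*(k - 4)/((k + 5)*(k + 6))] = 3*k*(k^3 + 22*k^2 + 46*k - 240)/(k^4 + 22*k^3 + 181*k^2 + 660*k + 900)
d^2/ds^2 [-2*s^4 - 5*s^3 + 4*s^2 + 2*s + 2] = -24*s^2 - 30*s + 8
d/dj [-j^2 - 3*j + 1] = -2*j - 3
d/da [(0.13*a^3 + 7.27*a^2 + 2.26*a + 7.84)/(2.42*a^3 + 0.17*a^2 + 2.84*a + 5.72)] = (-17.5713*a^4 - 10.2*a^3 - 34.425*a^2 + 80.5032*a - 9.3384)/(5.8564*a^6 + 0.8228*a^5 + 13.7745*a^4 + 28.6504*a^3 + 10.0104*a^2 + 32.4896*a + 32.7184)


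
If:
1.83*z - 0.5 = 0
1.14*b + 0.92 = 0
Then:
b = -0.81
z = 0.27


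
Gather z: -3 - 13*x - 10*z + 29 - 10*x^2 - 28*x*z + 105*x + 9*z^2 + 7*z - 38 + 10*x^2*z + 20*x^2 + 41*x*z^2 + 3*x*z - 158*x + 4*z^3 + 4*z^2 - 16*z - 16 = 10*x^2 - 66*x + 4*z^3 + z^2*(41*x + 13) + z*(10*x^2 - 25*x - 19) - 28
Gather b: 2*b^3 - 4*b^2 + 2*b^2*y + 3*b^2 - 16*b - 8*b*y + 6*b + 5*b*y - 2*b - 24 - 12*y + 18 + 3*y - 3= 2*b^3 + b^2*(2*y - 1) + b*(-3*y - 12) - 9*y - 9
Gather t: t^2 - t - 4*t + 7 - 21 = t^2 - 5*t - 14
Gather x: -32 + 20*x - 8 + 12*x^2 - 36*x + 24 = 12*x^2 - 16*x - 16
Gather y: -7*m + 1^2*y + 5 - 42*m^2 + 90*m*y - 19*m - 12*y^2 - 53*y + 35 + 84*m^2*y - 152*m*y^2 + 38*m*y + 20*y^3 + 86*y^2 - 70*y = -42*m^2 - 26*m + 20*y^3 + y^2*(74 - 152*m) + y*(84*m^2 + 128*m - 122) + 40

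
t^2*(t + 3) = t^3 + 3*t^2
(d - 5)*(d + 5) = d^2 - 25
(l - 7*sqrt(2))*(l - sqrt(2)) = l^2 - 8*sqrt(2)*l + 14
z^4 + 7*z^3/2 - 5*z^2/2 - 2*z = z*(z - 1)*(z + 1/2)*(z + 4)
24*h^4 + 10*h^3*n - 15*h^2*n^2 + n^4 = (-3*h + n)*(-2*h + n)*(h + n)*(4*h + n)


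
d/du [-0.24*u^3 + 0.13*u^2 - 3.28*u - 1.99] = -0.72*u^2 + 0.26*u - 3.28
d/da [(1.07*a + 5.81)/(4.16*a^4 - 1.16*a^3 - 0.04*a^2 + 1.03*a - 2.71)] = (-13.3536*a^4 - 94.196*a^3 + 20.2616*a^2 + 0.4648*a - 8.884)/(17.3056*a^8 - 9.6512*a^7 + 1.0128*a^6 + 8.6624*a^5 - 24.9352*a^4 + 6.2048*a^3 + 1.2777*a^2 - 5.5826*a + 7.3441)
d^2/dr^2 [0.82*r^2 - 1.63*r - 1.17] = 1.64000000000000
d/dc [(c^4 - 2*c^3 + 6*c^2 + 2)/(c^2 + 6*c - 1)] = 2*(c^5 + 8*c^4 - 14*c^3 + 21*c^2 - 8*c - 6)/(c^4 + 12*c^3 + 34*c^2 - 12*c + 1)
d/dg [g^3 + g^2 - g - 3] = 3*g^2 + 2*g - 1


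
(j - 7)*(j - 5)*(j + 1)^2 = j^4 - 10*j^3 + 12*j^2 + 58*j + 35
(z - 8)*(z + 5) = z^2 - 3*z - 40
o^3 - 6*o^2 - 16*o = o*(o - 8)*(o + 2)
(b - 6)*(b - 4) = b^2 - 10*b + 24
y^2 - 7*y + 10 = (y - 5)*(y - 2)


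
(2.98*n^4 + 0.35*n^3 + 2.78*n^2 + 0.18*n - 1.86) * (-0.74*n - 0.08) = -2.2052*n^5 - 0.4974*n^4 - 2.0852*n^3 - 0.3556*n^2 + 1.362*n + 0.1488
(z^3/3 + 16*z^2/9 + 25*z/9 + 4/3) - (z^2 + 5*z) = z^3/3 + 7*z^2/9 - 20*z/9 + 4/3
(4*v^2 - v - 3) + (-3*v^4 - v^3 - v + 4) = -3*v^4 - v^3 + 4*v^2 - 2*v + 1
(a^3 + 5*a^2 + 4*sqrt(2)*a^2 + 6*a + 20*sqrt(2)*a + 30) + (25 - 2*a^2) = a^3 + 3*a^2 + 4*sqrt(2)*a^2 + 6*a + 20*sqrt(2)*a + 55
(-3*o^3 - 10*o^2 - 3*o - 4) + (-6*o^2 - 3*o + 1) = -3*o^3 - 16*o^2 - 6*o - 3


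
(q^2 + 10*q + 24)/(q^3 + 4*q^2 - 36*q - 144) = 1/(q - 6)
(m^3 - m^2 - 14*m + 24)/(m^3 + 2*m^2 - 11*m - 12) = (m - 2)/(m + 1)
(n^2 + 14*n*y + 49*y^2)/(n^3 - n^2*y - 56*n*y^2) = (-n - 7*y)/(n*(-n + 8*y))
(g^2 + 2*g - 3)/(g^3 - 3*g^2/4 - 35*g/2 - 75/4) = 4*(g - 1)/(4*g^2 - 15*g - 25)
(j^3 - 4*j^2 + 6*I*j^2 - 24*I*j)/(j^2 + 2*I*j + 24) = j*(j - 4)/(j - 4*I)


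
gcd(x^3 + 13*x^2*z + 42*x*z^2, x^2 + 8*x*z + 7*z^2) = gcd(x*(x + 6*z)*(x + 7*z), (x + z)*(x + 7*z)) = x + 7*z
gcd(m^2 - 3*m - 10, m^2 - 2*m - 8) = m + 2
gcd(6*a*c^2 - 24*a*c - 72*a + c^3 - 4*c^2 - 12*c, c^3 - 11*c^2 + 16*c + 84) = c^2 - 4*c - 12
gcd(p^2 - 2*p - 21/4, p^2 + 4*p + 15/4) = p + 3/2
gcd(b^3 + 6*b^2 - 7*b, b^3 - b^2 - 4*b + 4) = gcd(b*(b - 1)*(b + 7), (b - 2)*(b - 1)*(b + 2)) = b - 1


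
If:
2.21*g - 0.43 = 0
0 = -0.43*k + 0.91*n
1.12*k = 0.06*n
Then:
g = 0.19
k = 0.00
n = 0.00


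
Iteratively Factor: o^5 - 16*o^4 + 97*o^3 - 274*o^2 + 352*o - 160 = (o - 1)*(o^4 - 15*o^3 + 82*o^2 - 192*o + 160) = (o - 2)*(o - 1)*(o^3 - 13*o^2 + 56*o - 80) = (o - 4)*(o - 2)*(o - 1)*(o^2 - 9*o + 20) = (o - 5)*(o - 4)*(o - 2)*(o - 1)*(o - 4)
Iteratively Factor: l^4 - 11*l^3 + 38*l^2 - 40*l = (l - 5)*(l^3 - 6*l^2 + 8*l) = (l - 5)*(l - 4)*(l^2 - 2*l) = l*(l - 5)*(l - 4)*(l - 2)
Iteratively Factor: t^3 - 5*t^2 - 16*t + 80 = (t - 5)*(t^2 - 16) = (t - 5)*(t + 4)*(t - 4)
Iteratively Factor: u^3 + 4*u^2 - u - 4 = (u + 4)*(u^2 - 1) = (u + 1)*(u + 4)*(u - 1)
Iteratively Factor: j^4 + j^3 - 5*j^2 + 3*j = (j - 1)*(j^3 + 2*j^2 - 3*j) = (j - 1)*(j + 3)*(j^2 - j) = j*(j - 1)*(j + 3)*(j - 1)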